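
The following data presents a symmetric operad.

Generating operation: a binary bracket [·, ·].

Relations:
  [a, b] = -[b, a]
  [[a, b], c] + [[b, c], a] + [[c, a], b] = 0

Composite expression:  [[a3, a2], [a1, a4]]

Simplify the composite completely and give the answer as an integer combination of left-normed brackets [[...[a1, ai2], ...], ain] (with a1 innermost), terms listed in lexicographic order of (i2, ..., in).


[[[a1, a4], a2], a3] - [[[a1, a4], a3], a2]


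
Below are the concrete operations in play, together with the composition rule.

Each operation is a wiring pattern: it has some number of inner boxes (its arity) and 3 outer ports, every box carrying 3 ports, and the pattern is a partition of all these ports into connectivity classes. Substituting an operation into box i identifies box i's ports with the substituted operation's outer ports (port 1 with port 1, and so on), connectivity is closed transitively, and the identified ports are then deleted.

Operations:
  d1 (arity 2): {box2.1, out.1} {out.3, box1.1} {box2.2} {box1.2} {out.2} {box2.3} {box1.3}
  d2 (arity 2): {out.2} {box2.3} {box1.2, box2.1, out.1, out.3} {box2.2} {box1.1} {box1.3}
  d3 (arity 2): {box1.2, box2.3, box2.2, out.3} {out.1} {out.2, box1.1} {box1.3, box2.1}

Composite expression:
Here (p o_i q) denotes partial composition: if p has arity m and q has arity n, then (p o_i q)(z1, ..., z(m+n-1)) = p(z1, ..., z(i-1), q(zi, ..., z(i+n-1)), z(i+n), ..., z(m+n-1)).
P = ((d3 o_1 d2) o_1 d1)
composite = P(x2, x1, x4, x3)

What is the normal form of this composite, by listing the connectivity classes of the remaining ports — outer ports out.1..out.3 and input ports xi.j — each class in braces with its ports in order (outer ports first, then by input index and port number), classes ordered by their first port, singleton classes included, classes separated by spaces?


{out.1} {out.2, x3.1, x4.1} {out.3, x3.2, x3.3} {x1.1} {x1.2} {x1.3} {x2.1} {x2.2} {x2.3} {x4.2} {x4.3}

Substituting into d3 glues patterns; closure does the rest.
the subtree at d1 composes to {out.1, x1.1} {out.2} {out.3, x2.1} {x1.2} {x1.3} {x2.2} {x2.3} on (x2, x1); out.j = own outer ports
the subtree at d2 composes to {out.1, out.3, x4.1} {out.2} {x1.1} {x1.2} {x1.3} {x2.1} {x2.2} {x2.3} {x4.2} {x4.3} on (x2, x1, x4); out.j = own outer ports
the subtree at d3 composes to {out.1} {out.2, x3.1, x4.1} {out.3, x3.2, x3.3} {x1.1} {x1.2} {x1.3} {x2.1} {x2.2} {x2.3} {x4.2} {x4.3} on (x2, x1, x4, x3); out.j = own outer ports


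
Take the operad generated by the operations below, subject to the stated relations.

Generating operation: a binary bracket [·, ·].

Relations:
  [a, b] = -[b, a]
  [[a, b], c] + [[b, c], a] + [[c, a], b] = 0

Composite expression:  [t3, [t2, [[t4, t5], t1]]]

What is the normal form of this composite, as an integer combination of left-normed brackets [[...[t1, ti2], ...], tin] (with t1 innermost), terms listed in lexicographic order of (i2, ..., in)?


Expand each bracket as ab - ba; the t1-initial words give the coefficients.
Composite bracket: [t3, [t2, [[t4, t5], t1]]]
Expanding via [a, b] = ab - ba: 16 signed words (2^4 = 16).
Only words starting with t1 matter:
  t1t4t5t2t3 appears with sign -1, giving the term -[[[[t1, t4], t5], t2], t3]
  t1t5t4t2t3 appears with sign +1, giving the term +[[[[t1, t5], t4], t2], t3]

-[[[[t1, t4], t5], t2], t3] + [[[[t1, t5], t4], t2], t3]


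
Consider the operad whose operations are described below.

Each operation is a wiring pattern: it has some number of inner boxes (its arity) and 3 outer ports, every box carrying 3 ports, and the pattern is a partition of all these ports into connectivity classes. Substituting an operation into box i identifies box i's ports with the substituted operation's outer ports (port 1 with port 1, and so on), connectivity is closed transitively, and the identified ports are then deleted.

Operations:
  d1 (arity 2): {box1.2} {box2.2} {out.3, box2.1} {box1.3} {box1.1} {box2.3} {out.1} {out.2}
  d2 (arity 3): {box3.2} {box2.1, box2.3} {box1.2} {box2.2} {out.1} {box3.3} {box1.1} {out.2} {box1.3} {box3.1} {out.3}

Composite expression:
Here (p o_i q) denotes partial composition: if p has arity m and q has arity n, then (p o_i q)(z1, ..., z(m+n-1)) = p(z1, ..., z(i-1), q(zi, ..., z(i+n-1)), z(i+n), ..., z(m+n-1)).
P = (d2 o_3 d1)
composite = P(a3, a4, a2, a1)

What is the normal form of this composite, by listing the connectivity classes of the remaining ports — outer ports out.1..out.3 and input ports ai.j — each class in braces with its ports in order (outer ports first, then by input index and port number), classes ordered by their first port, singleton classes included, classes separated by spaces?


Two ports join when wires chain via d2-identified ports.
stage d1: inputs (a2, a1), connectivity {out.1} {out.2} {out.3, a1.1} {a1.2} {a1.3} {a2.1} {a2.2} {a2.3}, out.j its boundary
stage d2: inputs (a3, a4, a2, a1), connectivity {out.1} {out.2} {out.3} {a1.1} {a1.2} {a1.3} {a2.1} {a2.2} {a2.3} {a3.1} {a3.2} {a3.3} {a4.1, a4.3} {a4.2}, out.j its boundary

{out.1} {out.2} {out.3} {a1.1} {a1.2} {a1.3} {a2.1} {a2.2} {a2.3} {a3.1} {a3.2} {a3.3} {a4.1, a4.3} {a4.2}


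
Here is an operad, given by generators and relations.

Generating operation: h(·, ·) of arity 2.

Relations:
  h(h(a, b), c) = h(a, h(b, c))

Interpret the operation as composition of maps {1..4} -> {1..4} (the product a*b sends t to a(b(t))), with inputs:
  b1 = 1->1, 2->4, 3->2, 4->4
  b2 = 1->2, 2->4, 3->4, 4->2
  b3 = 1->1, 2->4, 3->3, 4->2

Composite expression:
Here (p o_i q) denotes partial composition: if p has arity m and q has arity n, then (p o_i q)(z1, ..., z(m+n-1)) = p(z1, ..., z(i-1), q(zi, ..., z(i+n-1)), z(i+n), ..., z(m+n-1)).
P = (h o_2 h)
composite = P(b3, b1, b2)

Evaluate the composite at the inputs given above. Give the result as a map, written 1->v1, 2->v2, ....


1->2, 2->2, 3->2, 4->2

h(b1, b2) = 1->4, 2->4, 3->4, 4->4
h(b3, h(b1, b2)) = 1->2, 2->2, 3->2, 4->2


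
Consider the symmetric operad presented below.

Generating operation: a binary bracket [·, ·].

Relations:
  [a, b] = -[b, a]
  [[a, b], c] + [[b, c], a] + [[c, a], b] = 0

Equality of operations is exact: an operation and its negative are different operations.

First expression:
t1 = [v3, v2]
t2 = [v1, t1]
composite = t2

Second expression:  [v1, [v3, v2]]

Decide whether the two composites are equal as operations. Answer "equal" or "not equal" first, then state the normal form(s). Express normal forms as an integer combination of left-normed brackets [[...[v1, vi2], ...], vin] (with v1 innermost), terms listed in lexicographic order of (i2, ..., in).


equal — both sides give -[[v1, v2], v3] + [[v1, v3], v2]

The first expression, normalized: -[[v1, v2], v3] + [[v1, v3], v2]
The second expression, normalized: -[[v1, v2], v3] + [[v1, v3], v2]
One common form — equal.


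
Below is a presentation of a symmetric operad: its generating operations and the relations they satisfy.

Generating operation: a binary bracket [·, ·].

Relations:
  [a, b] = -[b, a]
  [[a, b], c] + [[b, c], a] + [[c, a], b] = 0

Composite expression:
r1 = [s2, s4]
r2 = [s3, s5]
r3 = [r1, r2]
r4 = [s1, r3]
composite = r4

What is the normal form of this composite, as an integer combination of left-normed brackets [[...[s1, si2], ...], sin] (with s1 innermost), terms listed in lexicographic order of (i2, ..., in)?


Skip Jacobi rewriting: expand, keep s1-initial words, read off terms.
Composite bracket: [s1, [[s2, s4], [s3, s5]]]
The bracket unfolds into 16 signed words via [a, b] = ab - ba (2^4 = 16).
Only words starting with s1 matter:
  sign of s1s2s4s3s5 is +1, so it contributes +[[[[s1, s2], s4], s3], s5]
  sign of s1s2s4s5s3 is -1, so it contributes -[[[[s1, s2], s4], s5], s3]
  sign of s1s3s5s2s4 is -1, so it contributes -[[[[s1, s3], s5], s2], s4]
  sign of s1s3s5s4s2 is +1, so it contributes +[[[[s1, s3], s5], s4], s2]
  sign of s1s4s2s3s5 is -1, so it contributes -[[[[s1, s4], s2], s3], s5]
  sign of s1s4s2s5s3 is +1, so it contributes +[[[[s1, s4], s2], s5], s3]
  sign of s1s5s3s2s4 is +1, so it contributes +[[[[s1, s5], s3], s2], s4]
  sign of s1s5s3s4s2 is -1, so it contributes -[[[[s1, s5], s3], s4], s2]

[[[[s1, s2], s4], s3], s5] - [[[[s1, s2], s4], s5], s3] - [[[[s1, s3], s5], s2], s4] + [[[[s1, s3], s5], s4], s2] - [[[[s1, s4], s2], s3], s5] + [[[[s1, s4], s2], s5], s3] + [[[[s1, s5], s3], s2], s4] - [[[[s1, s5], s3], s4], s2]


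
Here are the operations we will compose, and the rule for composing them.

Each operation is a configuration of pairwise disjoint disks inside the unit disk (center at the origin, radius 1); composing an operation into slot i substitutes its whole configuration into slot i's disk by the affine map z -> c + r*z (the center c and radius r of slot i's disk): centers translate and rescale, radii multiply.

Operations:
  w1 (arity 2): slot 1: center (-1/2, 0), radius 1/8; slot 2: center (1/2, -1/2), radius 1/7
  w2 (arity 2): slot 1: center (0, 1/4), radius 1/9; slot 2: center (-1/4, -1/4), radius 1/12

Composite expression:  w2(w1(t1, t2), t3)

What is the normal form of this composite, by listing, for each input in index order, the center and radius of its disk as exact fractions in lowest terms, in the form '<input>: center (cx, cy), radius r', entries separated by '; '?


t1: center (-1/18, 1/4), radius 1/72; t2: center (1/18, 7/36), radius 1/63; t3: center (-1/4, -1/4), radius 1/12


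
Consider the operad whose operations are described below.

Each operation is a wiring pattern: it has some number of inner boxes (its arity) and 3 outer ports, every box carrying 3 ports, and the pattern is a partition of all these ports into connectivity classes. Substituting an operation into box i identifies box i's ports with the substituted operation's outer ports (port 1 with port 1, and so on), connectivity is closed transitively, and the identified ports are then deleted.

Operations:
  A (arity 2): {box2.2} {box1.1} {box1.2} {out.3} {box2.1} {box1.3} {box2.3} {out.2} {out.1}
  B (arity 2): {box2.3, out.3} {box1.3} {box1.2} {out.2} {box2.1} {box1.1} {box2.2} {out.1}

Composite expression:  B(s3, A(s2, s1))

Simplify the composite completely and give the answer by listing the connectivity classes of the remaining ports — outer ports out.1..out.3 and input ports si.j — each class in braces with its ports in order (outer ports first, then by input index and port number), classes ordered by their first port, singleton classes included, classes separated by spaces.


{out.1} {out.2} {out.3} {s1.1} {s1.2} {s1.3} {s2.1} {s2.2} {s2.3} {s3.1} {s3.2} {s3.3}


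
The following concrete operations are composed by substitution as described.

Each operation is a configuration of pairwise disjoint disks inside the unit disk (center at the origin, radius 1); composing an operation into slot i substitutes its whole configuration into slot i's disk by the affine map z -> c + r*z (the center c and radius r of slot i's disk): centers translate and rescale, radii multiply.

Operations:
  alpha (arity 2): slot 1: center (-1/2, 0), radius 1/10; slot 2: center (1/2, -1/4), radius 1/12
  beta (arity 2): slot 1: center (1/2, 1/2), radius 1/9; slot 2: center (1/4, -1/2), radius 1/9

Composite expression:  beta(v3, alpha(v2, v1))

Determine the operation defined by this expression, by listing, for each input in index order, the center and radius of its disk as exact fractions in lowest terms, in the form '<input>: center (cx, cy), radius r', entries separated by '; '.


v1: center (11/36, -19/36), radius 1/108; v2: center (7/36, -1/2), radius 1/90; v3: center (1/2, 1/2), radius 1/9

Below beta, radii multiply path by path; the v-disk centers shift.
tracing v3 down its 1-map path: center (1/2, 1/2), radius 1/9
tracing v2 down its 2-map path: center (7/36, -1/2), radius 1/90
tracing v1 down its 2-map path: center (11/36, -19/36), radius 1/108


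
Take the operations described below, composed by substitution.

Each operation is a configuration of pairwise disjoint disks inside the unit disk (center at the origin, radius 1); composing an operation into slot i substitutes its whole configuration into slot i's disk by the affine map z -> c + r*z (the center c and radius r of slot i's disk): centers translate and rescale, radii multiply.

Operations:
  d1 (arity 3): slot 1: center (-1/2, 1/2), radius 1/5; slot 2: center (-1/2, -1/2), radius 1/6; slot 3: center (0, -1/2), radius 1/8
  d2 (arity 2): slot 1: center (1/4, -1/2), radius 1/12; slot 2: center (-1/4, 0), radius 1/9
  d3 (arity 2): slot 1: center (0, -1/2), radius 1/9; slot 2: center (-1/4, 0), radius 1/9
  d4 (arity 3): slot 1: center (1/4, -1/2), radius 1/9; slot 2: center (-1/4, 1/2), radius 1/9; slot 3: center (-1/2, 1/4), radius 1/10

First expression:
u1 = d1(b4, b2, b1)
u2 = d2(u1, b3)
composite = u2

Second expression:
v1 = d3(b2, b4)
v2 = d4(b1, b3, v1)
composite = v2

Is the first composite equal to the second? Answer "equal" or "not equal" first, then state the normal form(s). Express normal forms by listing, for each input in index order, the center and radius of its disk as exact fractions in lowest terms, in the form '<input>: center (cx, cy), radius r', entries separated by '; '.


not equal — first b1: center (1/4, -13/24), radius 1/96; b2: center (5/24, -13/24), radius 1/72; b3: center (-1/4, 0), radius 1/9; b4: center (5/24, -11/24), radius 1/60, second b1: center (1/4, -1/2), radius 1/9; b2: center (-1/2, 1/5), radius 1/90; b3: center (-1/4, 1/2), radius 1/9; b4: center (-21/40, 1/4), radius 1/90


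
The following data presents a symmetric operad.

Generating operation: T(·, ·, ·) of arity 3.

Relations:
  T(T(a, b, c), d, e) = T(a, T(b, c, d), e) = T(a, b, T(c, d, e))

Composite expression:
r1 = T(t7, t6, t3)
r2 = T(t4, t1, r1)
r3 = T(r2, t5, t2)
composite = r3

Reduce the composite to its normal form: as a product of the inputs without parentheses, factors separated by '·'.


t4 · t1 · t7 · t6 · t3 · t5 · t2


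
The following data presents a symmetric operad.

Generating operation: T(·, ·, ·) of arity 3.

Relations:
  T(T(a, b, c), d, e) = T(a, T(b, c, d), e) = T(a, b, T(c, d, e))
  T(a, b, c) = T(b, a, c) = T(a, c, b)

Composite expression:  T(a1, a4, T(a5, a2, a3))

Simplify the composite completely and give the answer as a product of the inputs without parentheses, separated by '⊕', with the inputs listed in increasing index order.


a1 ⊕ a2 ⊕ a3 ⊕ a4 ⊕ a5

Any arrangement under T is one operation, so sort the a-inputs.
T(a5, a2, a3) flattens to a5 ⊕ a2 ⊕ a3
T(a1, a4, T(a5, a2, a3)) flattens to a1 ⊕ a4 ⊕ a5 ⊕ a2 ⊕ a3
commutativity sorts the factors: a1 ⊕ a2 ⊕ a3 ⊕ a4 ⊕ a5


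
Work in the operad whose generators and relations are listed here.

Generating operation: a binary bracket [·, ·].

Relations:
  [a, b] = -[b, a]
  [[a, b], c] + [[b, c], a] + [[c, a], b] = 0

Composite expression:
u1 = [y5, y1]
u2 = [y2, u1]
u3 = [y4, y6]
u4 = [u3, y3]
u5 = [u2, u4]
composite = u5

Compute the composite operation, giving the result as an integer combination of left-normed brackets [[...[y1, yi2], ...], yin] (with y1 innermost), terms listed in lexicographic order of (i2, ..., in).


-[[[[[y1, y5], y2], y3], y4], y6] + [[[[[y1, y5], y2], y3], y6], y4] + [[[[[y1, y5], y2], y4], y6], y3] - [[[[[y1, y5], y2], y6], y4], y3]


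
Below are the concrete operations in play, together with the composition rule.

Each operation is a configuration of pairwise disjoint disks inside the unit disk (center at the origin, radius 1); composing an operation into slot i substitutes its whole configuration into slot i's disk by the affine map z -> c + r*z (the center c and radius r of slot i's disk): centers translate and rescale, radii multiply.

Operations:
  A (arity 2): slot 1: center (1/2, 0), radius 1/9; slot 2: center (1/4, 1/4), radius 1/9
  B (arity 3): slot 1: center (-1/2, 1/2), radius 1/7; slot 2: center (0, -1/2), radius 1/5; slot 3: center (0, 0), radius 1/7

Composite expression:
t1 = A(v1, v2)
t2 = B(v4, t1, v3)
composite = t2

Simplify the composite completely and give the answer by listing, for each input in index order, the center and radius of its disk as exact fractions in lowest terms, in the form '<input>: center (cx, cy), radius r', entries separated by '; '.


v1: center (1/10, -1/2), radius 1/45; v2: center (1/20, -9/20), radius 1/45; v3: center (0, 0), radius 1/7; v4: center (-1/2, 1/2), radius 1/7


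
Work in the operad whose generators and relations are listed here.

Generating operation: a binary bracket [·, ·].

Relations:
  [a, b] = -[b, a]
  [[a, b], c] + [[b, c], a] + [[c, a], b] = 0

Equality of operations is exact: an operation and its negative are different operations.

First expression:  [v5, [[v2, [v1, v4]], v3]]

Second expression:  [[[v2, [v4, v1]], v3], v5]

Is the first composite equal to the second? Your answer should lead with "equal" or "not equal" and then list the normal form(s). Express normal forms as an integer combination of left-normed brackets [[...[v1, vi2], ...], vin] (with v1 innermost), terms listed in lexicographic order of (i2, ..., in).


equal; both compose to [[[[v1, v4], v2], v3], v5]


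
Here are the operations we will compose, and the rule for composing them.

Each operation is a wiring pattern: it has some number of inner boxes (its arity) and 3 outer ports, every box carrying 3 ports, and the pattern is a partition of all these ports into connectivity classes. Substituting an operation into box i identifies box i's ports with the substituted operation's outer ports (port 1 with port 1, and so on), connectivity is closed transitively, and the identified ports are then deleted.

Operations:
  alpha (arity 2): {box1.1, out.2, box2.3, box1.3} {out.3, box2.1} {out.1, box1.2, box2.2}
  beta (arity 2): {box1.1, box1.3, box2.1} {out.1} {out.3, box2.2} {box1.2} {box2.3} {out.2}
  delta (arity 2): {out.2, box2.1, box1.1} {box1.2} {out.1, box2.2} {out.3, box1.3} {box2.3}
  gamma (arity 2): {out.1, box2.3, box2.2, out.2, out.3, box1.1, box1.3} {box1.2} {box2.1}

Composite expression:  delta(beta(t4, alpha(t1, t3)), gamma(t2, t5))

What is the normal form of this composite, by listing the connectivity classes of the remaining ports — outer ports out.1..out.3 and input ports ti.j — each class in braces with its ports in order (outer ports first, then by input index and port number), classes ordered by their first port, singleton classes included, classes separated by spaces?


{out.1, out.2, t2.1, t2.3, t5.2, t5.3} {out.3, t1.1, t1.3, t3.3} {t1.2, t3.2, t4.1, t4.3} {t2.2} {t3.1} {t4.2} {t5.1}

Substituting into delta glues patterns; closure does the rest.
after alpha, the pattern on (t1, t3) reads {out.1, t1.2, t3.2} {out.2, t1.1, t1.3, t3.3} {out.3, t3.1} (out.j = its outer ports)
after beta, the pattern on (t4, t1, t3) reads {out.1} {out.2} {out.3, t1.1, t1.3, t3.3} {t1.2, t3.2, t4.1, t4.3} {t3.1} {t4.2} (out.j = its outer ports)
after gamma, the pattern on (t2, t5) reads {out.1, out.2, out.3, t2.1, t2.3, t5.2, t5.3} {t2.2} {t5.1} (out.j = its outer ports)
after delta, the pattern on (t4, t1, t3, t2, t5) reads {out.1, out.2, t2.1, t2.3, t5.2, t5.3} {out.3, t1.1, t1.3, t3.3} {t1.2, t3.2, t4.1, t4.3} {t2.2} {t3.1} {t4.2} {t5.1} (out.j = its outer ports)


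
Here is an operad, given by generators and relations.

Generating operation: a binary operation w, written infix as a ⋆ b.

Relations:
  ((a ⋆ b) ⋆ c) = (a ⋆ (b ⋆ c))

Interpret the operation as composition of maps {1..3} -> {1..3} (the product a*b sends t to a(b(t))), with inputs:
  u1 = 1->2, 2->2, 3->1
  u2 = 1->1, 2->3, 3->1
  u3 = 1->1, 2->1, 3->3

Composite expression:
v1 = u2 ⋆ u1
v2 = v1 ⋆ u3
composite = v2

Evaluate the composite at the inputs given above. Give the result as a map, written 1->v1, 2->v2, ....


(u2 ⋆ u1) = 1->3, 2->3, 3->1
((u2 ⋆ u1) ⋆ u3) = 1->3, 2->3, 3->1

1->3, 2->3, 3->1


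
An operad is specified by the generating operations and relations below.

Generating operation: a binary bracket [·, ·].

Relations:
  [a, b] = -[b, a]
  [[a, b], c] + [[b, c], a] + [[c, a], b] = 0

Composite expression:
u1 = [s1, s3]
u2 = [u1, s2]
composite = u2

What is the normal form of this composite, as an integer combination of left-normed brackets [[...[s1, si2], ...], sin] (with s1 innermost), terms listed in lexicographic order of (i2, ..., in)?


In the tensor algebra, words opening s1 carry the s1-anchored form.
Composite bracket: [[s1, s3], s2]
Full expansion: 4 signed words from ab - ba (2^2 = 4).
Only words starting with s1 matter:
  the word s1s3s2 carries sign +1 and contributes +[[s1, s3], s2]

[[s1, s3], s2]


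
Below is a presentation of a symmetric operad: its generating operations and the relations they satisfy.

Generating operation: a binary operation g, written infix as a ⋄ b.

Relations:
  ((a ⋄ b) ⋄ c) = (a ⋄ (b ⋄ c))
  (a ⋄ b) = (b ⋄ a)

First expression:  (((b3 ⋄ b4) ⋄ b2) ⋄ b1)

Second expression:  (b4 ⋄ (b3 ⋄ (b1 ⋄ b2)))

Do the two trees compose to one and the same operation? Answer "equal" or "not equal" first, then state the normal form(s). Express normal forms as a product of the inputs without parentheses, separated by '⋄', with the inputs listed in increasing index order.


equal — both sides give b1 ⋄ b2 ⋄ b3 ⋄ b4

The first expression reduces to b1 ⋄ b2 ⋄ b3 ⋄ b4
The second expression reduces to b1 ⋄ b2 ⋄ b3 ⋄ b4
The normal forms match — equal.


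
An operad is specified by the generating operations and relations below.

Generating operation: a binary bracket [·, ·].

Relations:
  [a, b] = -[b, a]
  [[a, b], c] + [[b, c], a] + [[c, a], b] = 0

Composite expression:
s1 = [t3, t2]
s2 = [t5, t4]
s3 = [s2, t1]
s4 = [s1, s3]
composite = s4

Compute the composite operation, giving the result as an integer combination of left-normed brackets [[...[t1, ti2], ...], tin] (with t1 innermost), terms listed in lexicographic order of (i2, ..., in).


[[[[t1, t4], t5], t2], t3] - [[[[t1, t4], t5], t3], t2] - [[[[t1, t5], t4], t2], t3] + [[[[t1, t5], t4], t3], t2]

Skip Jacobi rewriting: expand, keep t1-initial words, read off terms.
Composite bracket: [[t3, t2], [[t5, t4], t1]]
Each bracket splits as ab - ba, giving 16 signed words (2^4 = 16).
Words beginning with t1 determine it all:
  word t1t4t5t2t3 has sign +1, contributing +[[[[t1, t4], t5], t2], t3]
  word t1t4t5t3t2 has sign -1, contributing -[[[[t1, t4], t5], t3], t2]
  word t1t5t4t2t3 has sign -1, contributing -[[[[t1, t5], t4], t2], t3]
  word t1t5t4t3t2 has sign +1, contributing +[[[[t1, t5], t4], t3], t2]


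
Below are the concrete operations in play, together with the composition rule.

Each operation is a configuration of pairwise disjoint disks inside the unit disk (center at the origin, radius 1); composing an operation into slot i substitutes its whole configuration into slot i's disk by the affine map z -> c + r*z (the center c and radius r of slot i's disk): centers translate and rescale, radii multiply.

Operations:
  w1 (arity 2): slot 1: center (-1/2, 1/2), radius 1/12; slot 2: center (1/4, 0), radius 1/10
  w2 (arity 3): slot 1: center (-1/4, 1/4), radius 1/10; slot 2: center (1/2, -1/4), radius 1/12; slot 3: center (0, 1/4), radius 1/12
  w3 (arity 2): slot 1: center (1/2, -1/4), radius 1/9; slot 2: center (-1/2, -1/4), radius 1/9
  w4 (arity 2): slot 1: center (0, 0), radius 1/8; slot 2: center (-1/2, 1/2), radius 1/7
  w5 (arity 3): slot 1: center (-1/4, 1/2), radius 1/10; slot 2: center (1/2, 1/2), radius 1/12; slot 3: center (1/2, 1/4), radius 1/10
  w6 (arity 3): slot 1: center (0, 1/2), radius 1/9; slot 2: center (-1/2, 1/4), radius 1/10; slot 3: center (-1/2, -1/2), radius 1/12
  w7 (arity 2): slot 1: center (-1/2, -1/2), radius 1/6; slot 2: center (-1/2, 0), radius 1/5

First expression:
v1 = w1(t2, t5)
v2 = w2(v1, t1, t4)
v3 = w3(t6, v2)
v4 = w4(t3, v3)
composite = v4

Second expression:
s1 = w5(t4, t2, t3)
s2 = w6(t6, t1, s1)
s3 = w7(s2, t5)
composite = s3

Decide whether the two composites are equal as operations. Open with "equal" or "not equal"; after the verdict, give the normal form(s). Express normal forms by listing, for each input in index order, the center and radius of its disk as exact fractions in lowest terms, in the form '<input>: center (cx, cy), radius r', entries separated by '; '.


Normal form of the first expression: t1: center (-71/126, 29/63), radius 1/756; t2: center (-121/210, 197/420), radius 1/7560; t3: center (0, 0), radius 1/8; t4: center (-4/7, 59/126), radius 1/756; t5: center (-23/40, 59/126), radius 1/6300; t6: center (-3/7, 13/28), radius 1/63
Normal form of the second expression: t1: center (-7/12, -11/24), radius 1/60; t2: center (-83/144, -83/144), radius 1/864; t3: center (-83/144, -167/288), radius 1/720; t4: center (-169/288, -83/144), radius 1/720; t5: center (-1/2, 0), radius 1/5; t6: center (-1/2, -5/12), radius 1/54
Different reductions; not equal.

not equal: they reduce to t1: center (-71/126, 29/63), radius 1/756; t2: center (-121/210, 197/420), radius 1/7560; t3: center (0, 0), radius 1/8; t4: center (-4/7, 59/126), radius 1/756; t5: center (-23/40, 59/126), radius 1/6300; t6: center (-3/7, 13/28), radius 1/63 and t1: center (-7/12, -11/24), radius 1/60; t2: center (-83/144, -83/144), radius 1/864; t3: center (-83/144, -167/288), radius 1/720; t4: center (-169/288, -83/144), radius 1/720; t5: center (-1/2, 0), radius 1/5; t6: center (-1/2, -5/12), radius 1/54


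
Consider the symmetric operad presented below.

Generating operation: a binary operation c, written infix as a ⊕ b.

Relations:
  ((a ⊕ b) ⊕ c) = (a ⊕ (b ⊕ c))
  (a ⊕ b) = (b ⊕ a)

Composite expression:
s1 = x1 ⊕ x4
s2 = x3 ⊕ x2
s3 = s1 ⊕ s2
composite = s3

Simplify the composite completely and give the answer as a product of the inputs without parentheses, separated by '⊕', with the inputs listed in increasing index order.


x1 ⊕ x2 ⊕ x3 ⊕ x4

With c associative and commutative, the x-input set is all that matters.
(x1 ⊕ x4) collapses to x1 ⊕ x4
(x3 ⊕ x2) collapses to x3 ⊕ x2
((x1 ⊕ x4) ⊕ (x3 ⊕ x2)) collapses to x1 ⊕ x4 ⊕ x3 ⊕ x2
sorting the factors by input index: x1 ⊕ x2 ⊕ x3 ⊕ x4


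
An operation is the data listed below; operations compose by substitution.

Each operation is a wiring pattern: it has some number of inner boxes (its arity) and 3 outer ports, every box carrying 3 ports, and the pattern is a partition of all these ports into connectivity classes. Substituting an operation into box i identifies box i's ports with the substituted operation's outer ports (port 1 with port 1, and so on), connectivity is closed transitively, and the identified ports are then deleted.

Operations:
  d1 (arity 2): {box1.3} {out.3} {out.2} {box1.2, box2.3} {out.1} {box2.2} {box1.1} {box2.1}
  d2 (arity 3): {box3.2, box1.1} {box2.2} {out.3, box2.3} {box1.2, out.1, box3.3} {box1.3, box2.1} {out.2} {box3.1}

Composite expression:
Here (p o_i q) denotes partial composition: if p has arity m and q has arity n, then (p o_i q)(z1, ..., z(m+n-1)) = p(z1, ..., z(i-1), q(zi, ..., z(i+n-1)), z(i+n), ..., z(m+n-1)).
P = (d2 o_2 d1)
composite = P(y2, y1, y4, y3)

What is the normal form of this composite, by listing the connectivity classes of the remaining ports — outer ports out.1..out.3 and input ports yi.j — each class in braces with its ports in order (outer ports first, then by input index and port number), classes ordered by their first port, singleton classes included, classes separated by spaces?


Substituting into d2 glues patterns; closure does the rest.
through d1, on inputs (y1, y4): {out.1} {out.2} {out.3} {y1.1} {y1.2, y4.3} {y1.3} {y4.1} {y4.2} (out.j = stage outer ports)
through d2, on inputs (y2, y1, y4, y3): {out.1, y2.2, y3.3} {out.2} {out.3} {y1.1} {y1.2, y4.3} {y1.3} {y2.1, y3.2} {y2.3} {y3.1} {y4.1} {y4.2} (out.j = stage outer ports)

{out.1, y2.2, y3.3} {out.2} {out.3} {y1.1} {y1.2, y4.3} {y1.3} {y2.1, y3.2} {y2.3} {y3.1} {y4.1} {y4.2}


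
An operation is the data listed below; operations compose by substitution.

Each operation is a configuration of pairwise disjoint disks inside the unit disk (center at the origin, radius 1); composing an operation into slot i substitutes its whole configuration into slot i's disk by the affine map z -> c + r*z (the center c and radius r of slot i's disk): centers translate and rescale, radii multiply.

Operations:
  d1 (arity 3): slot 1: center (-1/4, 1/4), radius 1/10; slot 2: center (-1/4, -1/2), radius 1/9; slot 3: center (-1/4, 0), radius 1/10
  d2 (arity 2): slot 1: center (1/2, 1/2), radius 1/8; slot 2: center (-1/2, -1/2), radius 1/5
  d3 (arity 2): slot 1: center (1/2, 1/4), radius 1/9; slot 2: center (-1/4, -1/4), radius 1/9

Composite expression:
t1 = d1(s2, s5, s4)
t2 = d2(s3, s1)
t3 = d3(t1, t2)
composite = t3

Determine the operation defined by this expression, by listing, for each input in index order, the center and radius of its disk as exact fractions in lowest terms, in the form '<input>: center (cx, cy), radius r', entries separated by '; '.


s1: center (-11/36, -11/36), radius 1/45; s2: center (17/36, 5/18), radius 1/90; s3: center (-7/36, -7/36), radius 1/72; s4: center (17/36, 1/4), radius 1/90; s5: center (17/36, 7/36), radius 1/81

Nesting under d3 composes maps z -> c + r*z down each s-path.
tracing s2 down its 2-map path: center (17/36, 5/18), radius 1/90
tracing s5 down its 2-map path: center (17/36, 7/36), radius 1/81
tracing s4 down its 2-map path: center (17/36, 1/4), radius 1/90
tracing s3 down its 2-map path: center (-7/36, -7/36), radius 1/72
tracing s1 down its 2-map path: center (-11/36, -11/36), radius 1/45


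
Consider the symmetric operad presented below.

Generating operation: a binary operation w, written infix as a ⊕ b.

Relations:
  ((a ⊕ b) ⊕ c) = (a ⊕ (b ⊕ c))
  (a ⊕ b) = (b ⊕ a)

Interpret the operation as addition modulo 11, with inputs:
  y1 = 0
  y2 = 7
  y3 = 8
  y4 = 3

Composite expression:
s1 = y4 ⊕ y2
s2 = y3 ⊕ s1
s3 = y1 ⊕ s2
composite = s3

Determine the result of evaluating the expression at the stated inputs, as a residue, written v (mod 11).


7 (mod 11)

(y4 ⊕ y2) = 10
(y3 ⊕ (y4 ⊕ y2)) = 7
(y1 ⊕ (y3 ⊕ (y4 ⊕ y2))) = 7


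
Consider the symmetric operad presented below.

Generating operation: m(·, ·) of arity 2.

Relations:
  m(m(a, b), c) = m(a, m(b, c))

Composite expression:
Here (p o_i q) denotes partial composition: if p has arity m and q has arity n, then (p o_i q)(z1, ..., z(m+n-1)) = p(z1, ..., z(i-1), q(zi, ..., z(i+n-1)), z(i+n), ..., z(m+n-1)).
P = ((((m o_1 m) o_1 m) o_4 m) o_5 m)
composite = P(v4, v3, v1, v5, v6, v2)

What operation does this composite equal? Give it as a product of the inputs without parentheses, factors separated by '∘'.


v4 ∘ v3 ∘ v1 ∘ v5 ∘ v6 ∘ v2

Key point: m is associative — brackets drop, the v-order remains.
m(v4, v3) linearizes to v4 ∘ v3
m(m(v4, v3), v1) linearizes to v4 ∘ v3 ∘ v1
m(v6, v2) linearizes to v6 ∘ v2
m(v5, m(v6, v2)) linearizes to v5 ∘ v6 ∘ v2
m(m(m(v4, v3), v1), m(v5, m(v6, v2))) linearizes to v4 ∘ v3 ∘ v1 ∘ v5 ∘ v6 ∘ v2


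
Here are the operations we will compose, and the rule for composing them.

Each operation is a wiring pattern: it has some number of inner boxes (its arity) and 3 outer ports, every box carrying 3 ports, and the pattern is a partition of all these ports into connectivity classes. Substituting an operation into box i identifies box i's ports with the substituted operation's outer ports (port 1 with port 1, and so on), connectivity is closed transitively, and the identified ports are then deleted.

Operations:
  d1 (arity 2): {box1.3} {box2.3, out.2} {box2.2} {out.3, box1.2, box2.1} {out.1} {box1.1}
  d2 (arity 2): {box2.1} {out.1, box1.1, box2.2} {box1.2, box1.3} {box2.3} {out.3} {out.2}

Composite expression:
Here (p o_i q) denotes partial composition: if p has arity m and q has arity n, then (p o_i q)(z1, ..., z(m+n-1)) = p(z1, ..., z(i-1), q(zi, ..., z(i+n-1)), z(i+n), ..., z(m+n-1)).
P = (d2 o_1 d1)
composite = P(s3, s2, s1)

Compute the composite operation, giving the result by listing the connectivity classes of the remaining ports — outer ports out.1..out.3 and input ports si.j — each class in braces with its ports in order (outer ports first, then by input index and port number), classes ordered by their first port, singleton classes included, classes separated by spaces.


{out.1, s1.2} {out.2} {out.3} {s1.1} {s1.3} {s2.1, s2.3, s3.2} {s2.2} {s3.1} {s3.3}

After gluing at d2, chains via deleted ports link the s-ports.
d1 over (s3, s2) gives {out.1} {out.2, s2.3} {out.3, s2.1, s3.2} {s2.2} {s3.1} {s3.3}, out.j being that stage's outer ports
d2 over (s3, s2, s1) gives {out.1, s1.2} {out.2} {out.3} {s1.1} {s1.3} {s2.1, s2.3, s3.2} {s2.2} {s3.1} {s3.3}, out.j being that stage's outer ports


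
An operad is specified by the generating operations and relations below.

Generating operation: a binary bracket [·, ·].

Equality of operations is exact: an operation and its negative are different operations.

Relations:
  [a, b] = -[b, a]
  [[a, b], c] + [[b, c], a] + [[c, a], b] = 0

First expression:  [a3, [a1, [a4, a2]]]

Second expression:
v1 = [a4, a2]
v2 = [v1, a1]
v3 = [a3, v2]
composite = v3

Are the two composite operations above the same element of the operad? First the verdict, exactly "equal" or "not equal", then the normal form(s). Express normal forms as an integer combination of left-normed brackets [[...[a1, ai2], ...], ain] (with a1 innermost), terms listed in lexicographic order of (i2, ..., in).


not equal; first: [[[a1, a2], a4], a3] - [[[a1, a4], a2], a3]; second: -[[[a1, a2], a4], a3] + [[[a1, a4], a2], a3]


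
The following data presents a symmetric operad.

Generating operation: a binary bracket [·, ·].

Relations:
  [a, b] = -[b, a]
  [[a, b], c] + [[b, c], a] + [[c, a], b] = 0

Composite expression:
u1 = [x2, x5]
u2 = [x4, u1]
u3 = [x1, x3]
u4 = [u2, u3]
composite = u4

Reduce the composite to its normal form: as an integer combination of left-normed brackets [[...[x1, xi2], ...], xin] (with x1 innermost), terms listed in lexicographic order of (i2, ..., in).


Expand each bracket as ab - ba; the x1-initial words give the coefficients.
Composite bracket: [[x4, [x2, x5]], [x1, x3]]
The bracket unfolds into 16 signed words via [a, b] = ab - ba (2^4 = 16).
Only words starting with x1 matter:
  from x1x3x2x5x4, sign +1: term +[[[[x1, x3], x2], x5], x4]
  from x1x3x4x2x5, sign -1: term -[[[[x1, x3], x4], x2], x5]
  from x1x3x4x5x2, sign +1: term +[[[[x1, x3], x4], x5], x2]
  from x1x3x5x2x4, sign -1: term -[[[[x1, x3], x5], x2], x4]

[[[[x1, x3], x2], x5], x4] - [[[[x1, x3], x4], x2], x5] + [[[[x1, x3], x4], x5], x2] - [[[[x1, x3], x5], x2], x4]


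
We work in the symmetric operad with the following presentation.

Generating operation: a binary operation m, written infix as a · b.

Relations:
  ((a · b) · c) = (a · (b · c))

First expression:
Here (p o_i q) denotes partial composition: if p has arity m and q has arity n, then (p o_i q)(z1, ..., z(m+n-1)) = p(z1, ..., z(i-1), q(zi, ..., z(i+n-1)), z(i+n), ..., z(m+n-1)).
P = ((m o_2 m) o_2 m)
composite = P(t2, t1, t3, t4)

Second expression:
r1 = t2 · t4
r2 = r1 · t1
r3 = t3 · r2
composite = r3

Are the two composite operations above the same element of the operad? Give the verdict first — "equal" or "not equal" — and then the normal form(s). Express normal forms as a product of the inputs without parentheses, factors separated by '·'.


not equal; first: t2 · t1 · t3 · t4; second: t3 · t2 · t4 · t1

The first composite normalizes to t2 · t1 · t3 · t4
The second composite normalizes to t3 · t2 · t4 · t1
Distinct normal forms: not equal.


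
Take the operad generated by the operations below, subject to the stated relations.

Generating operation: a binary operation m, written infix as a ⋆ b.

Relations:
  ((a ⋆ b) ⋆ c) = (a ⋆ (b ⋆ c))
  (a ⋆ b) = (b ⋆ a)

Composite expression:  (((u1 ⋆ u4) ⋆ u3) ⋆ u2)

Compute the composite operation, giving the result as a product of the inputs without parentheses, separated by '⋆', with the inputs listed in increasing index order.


Both nesting and order wash out for m; what remains is which u's occur.
(u1 ⋆ u4) spells out as u1 ⋆ u4
((u1 ⋆ u4) ⋆ u3) spells out as u1 ⋆ u4 ⋆ u3
(((u1 ⋆ u4) ⋆ u3) ⋆ u2) spells out as u1 ⋆ u4 ⋆ u3 ⋆ u2
putting the inputs in ascending order: u1 ⋆ u2 ⋆ u3 ⋆ u4

u1 ⋆ u2 ⋆ u3 ⋆ u4


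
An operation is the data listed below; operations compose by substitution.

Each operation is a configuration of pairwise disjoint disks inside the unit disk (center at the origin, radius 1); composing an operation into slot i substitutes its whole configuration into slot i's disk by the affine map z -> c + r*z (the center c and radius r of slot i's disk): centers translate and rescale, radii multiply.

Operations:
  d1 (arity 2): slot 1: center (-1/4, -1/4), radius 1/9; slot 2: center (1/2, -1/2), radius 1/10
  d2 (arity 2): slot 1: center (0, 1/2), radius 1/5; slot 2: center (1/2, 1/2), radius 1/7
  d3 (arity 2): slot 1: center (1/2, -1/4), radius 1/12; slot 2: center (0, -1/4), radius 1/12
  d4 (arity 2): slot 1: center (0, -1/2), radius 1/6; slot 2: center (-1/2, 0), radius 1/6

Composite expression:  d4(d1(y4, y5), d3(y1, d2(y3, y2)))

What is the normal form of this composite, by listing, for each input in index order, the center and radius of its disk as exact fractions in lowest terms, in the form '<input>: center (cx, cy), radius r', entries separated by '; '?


Each y-disk chains the slot maps above it in d4; radii multiply.
y4: after 2 affine steps, its disk has center (-1/24, -13/24), radius 1/54
y5: after 2 affine steps, its disk has center (1/12, -7/12), radius 1/60
y1: after 2 affine steps, its disk has center (-5/12, -1/24), radius 1/72
y3: after 3 affine steps, its disk has center (-1/2, -5/144), radius 1/360
y2: after 3 affine steps, its disk has center (-71/144, -5/144), radius 1/504

y1: center (-5/12, -1/24), radius 1/72; y2: center (-71/144, -5/144), radius 1/504; y3: center (-1/2, -5/144), radius 1/360; y4: center (-1/24, -13/24), radius 1/54; y5: center (1/12, -7/12), radius 1/60


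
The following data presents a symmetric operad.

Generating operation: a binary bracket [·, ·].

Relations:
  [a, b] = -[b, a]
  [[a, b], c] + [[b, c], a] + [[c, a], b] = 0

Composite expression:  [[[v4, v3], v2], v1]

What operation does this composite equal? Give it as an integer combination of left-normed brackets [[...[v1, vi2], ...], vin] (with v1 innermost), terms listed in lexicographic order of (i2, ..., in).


-[[[v1, v2], v3], v4] + [[[v1, v2], v4], v3] + [[[v1, v3], v4], v2] - [[[v1, v4], v3], v2]

A multilinear Lie element is pinned by v1-initial words (v1 innermost).
Composite bracket: [[[v4, v3], v2], v1]
Each bracket splits as ab - ba, giving 8 signed words (2^3 = 8).
Collect the words opening with v1:
  sign of v1v2v3v4 is -1, so it contributes -[[[v1, v2], v3], v4]
  sign of v1v2v4v3 is +1, so it contributes +[[[v1, v2], v4], v3]
  sign of v1v3v4v2 is +1, so it contributes +[[[v1, v3], v4], v2]
  sign of v1v4v3v2 is -1, so it contributes -[[[v1, v4], v3], v2]


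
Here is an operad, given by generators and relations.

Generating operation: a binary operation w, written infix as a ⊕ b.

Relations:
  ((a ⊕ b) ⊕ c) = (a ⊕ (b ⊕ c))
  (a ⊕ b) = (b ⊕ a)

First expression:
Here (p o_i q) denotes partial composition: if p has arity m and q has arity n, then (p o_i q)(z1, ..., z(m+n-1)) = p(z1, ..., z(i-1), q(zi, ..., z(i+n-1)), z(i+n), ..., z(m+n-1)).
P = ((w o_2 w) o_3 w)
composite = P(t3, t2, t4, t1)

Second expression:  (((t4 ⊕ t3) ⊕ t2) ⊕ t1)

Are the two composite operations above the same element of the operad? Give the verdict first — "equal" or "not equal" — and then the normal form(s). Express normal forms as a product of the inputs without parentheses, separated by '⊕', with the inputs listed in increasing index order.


Reducing the first expression gives t1 ⊕ t2 ⊕ t3 ⊕ t4
Reducing the second expression gives t1 ⊕ t2 ⊕ t3 ⊕ t4
The forms coincide; equal.

equal; the common form is t1 ⊕ t2 ⊕ t3 ⊕ t4


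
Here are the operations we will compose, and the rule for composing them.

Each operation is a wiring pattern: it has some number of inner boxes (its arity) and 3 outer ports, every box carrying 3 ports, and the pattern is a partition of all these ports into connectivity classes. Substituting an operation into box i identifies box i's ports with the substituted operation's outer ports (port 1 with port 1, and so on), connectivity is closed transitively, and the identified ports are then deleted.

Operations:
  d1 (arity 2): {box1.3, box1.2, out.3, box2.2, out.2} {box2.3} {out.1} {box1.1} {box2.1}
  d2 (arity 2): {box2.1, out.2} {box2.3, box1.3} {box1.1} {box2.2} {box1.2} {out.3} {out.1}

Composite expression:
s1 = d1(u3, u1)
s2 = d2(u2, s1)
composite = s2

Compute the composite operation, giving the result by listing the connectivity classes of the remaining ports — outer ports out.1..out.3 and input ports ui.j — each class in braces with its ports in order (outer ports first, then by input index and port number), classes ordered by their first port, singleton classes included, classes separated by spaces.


{out.1} {out.2} {out.3} {u1.1} {u1.2, u2.3, u3.2, u3.3} {u1.3} {u2.1} {u2.2} {u3.1}
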